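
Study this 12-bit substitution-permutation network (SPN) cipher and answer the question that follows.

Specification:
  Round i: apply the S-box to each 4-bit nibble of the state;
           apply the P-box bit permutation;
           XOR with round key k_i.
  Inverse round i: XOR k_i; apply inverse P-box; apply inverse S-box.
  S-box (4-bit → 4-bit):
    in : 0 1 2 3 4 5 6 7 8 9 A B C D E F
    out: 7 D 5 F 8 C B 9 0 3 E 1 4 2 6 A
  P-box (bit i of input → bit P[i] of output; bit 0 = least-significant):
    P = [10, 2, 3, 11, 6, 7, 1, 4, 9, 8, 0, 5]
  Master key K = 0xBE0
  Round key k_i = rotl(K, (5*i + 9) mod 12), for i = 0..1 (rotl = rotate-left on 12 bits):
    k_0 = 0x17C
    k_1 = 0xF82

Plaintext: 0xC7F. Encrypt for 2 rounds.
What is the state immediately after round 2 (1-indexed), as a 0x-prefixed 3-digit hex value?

s_0 = plaintext = 0xC7F
s_1 = Round(s_0, k_0) = 0x929
s_2 = Round(s_1, k_1) = 0x8C4

0x8C4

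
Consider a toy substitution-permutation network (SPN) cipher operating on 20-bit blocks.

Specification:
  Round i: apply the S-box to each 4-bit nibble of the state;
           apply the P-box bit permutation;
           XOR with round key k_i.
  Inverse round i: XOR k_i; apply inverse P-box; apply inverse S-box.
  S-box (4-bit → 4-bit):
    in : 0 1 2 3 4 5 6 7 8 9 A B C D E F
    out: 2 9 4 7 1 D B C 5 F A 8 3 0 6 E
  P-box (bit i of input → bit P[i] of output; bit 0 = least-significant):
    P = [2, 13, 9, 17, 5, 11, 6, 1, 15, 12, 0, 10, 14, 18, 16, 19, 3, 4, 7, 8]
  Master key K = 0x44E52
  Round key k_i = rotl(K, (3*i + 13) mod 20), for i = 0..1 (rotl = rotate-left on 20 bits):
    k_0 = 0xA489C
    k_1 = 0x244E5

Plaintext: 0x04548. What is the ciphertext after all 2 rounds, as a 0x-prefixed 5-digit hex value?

s_0 = plaintext = 0x04548
s_1 = Round(s_0, k_0) = 0xA8EA9
s_2 = Round(s_1, k_1) = 0x13FF2

0x13FF2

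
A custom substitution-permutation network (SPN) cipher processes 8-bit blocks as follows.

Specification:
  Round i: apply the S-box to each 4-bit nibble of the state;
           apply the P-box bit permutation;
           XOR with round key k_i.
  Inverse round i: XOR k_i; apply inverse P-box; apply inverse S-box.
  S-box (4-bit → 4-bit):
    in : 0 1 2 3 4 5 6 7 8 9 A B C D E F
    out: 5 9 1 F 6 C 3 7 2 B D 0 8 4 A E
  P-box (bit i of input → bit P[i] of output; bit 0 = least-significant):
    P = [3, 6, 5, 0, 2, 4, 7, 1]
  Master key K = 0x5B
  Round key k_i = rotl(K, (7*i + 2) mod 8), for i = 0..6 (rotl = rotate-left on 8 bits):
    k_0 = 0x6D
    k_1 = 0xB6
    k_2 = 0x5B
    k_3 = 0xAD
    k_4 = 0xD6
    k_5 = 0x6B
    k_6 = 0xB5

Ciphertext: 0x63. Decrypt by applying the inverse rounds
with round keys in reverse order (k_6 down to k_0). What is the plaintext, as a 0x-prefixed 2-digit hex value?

s_0 = ciphertext = 0x63
s_1 = InvRound(s_0, k_6) = 0x38
s_2 = InvRound(s_1, k_5) = 0xEE
s_3 = InvRound(s_2, k_4) = 0x80
s_4 = InvRound(s_3, k_3) = 0x2A
s_5 = InvRound(s_4, k_2) = 0x8F
s_6 = InvRound(s_5, k_1) = 0x8A
s_7 = InvRound(s_6, k_0) = 0xAF

0xAF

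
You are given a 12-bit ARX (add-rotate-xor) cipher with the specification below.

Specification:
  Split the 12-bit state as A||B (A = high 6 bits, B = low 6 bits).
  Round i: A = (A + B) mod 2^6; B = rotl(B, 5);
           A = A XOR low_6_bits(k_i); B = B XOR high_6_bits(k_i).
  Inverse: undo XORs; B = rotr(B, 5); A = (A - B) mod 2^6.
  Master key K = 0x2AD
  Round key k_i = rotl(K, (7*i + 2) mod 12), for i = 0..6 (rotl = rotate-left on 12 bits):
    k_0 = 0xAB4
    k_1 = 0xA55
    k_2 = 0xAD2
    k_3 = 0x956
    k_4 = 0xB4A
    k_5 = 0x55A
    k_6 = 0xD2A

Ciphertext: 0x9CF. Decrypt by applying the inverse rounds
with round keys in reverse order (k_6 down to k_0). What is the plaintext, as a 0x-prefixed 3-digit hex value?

s_0 = ciphertext = 0x9CF
s_1 = InvRound(s_0, k_6) = 0x5B7
s_2 = InvRound(s_1, k_5) = 0x1C5
s_3 = InvRound(s_2, k_4) = 0xF11
s_4 = InvRound(s_3, k_3) = 0x069
s_5 = InvRound(s_4, k_2) = 0x3C4
s_6 = InvRound(s_5, k_1) = 0xFDB
s_7 = InvRound(s_6, k_0) = 0xA23

0xA23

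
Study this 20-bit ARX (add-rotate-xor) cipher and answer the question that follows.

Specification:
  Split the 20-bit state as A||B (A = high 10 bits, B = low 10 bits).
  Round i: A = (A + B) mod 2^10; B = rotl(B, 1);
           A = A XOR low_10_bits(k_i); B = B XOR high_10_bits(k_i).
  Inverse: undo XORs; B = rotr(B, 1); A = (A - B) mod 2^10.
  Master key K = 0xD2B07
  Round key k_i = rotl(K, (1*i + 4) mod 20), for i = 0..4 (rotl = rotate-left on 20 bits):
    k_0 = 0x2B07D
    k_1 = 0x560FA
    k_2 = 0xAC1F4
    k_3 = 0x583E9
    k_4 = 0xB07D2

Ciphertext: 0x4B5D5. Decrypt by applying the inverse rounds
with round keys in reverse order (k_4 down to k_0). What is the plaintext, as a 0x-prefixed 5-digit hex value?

0x0EED8

s_0 = ciphertext = 0x4B5D5
s_1 = InvRound(s_0, k_4) = 0x5D58A
s_2 = InvRound(s_1, k_3) = 0x89C75
s_3 = InvRound(s_2, k_2) = 0x1C762
s_4 = InvRound(s_3, k_1) = 0xDB91D
s_5 = InvRound(s_4, k_0) = 0x0EED8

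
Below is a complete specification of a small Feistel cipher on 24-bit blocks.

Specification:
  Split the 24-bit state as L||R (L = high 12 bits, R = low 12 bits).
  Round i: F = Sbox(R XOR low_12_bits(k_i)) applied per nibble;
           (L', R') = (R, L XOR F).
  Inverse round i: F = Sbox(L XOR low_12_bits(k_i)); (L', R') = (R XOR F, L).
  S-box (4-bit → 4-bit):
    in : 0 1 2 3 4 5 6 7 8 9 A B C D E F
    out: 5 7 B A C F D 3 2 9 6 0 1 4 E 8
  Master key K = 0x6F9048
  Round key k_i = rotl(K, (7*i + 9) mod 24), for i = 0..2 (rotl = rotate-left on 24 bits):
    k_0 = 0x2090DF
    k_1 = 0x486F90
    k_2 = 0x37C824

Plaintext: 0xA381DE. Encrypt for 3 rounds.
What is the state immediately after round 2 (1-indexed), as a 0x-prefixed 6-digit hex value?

0xD6FA56

s_0 = plaintext = 0xA381DE
s_1 = Round(s_0, k_0) = 0x1DED6F
s_2 = Round(s_1, k_1) = 0xD6FA56
s_3 = Round(s_2, k_2) = 0xA56654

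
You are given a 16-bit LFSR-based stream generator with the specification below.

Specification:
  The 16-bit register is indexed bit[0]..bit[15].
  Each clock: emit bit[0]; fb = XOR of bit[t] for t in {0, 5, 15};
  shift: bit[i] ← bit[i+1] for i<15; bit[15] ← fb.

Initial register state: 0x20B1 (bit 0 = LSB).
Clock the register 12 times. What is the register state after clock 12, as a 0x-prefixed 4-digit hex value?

reg_0 = 0x20B1
clock 1: out=1, reg = 0x1058
clock 2: out=0, reg = 0x082C
clock 3: out=0, reg = 0x8416
clock 4: out=0, reg = 0xC20B
clock 5: out=1, reg = 0x6105
clock 6: out=1, reg = 0xB082
clock 7: out=0, reg = 0xD841
clock 8: out=1, reg = 0x6C20
clock 9: out=0, reg = 0xB610
clock 10: out=0, reg = 0xDB08
clock 11: out=0, reg = 0xED84
clock 12: out=0, reg = 0xF6C2

0xF6C2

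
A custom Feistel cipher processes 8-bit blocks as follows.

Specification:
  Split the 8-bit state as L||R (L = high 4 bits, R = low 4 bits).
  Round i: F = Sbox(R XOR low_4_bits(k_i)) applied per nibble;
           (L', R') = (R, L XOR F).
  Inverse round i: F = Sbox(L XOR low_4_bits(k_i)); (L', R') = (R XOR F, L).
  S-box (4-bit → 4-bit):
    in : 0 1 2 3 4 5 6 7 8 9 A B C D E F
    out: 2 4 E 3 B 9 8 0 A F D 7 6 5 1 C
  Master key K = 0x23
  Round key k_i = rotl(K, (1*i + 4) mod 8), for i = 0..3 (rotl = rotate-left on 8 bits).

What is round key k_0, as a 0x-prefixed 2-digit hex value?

K = 0x23
k_0 = rotl(K, (1*0+4) mod 8) = rotl(K, 4) = 0x32

0x32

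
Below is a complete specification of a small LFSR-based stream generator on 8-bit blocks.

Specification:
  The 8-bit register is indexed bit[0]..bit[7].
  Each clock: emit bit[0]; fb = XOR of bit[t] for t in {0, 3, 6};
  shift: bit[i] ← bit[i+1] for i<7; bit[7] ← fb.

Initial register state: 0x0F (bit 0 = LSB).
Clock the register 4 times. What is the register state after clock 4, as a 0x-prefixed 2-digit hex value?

reg_0 = 0x0F
clock 1: out=1, reg = 0x07
clock 2: out=1, reg = 0x83
clock 3: out=1, reg = 0xC1
clock 4: out=1, reg = 0x60

0x60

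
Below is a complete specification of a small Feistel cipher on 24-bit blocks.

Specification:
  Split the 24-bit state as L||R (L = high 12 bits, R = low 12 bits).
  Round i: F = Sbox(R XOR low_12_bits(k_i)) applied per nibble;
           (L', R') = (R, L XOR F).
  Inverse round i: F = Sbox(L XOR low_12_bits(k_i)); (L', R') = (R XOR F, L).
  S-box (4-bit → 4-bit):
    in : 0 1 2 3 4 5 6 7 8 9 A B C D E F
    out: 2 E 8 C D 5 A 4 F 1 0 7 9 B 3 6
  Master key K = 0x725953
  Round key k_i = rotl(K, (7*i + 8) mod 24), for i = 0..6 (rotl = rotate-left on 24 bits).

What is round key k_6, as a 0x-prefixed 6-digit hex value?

K = 0x725953
k_0 = rotl(K, (7*0+8) mod 24) = rotl(K, 8) = 0x595372
k_1 = rotl(K, (7*1+8) mod 24) = rotl(K, 15) = 0xA9B92C
k_2 = rotl(K, (7*2+8) mod 24) = rotl(K, 22) = 0xDC9654
k_3 = rotl(K, (7*3+8) mod 24) = rotl(K, 5) = 0x4B2A6E
k_4 = rotl(K, (7*4+8) mod 24) = rotl(K, 12) = 0x953725
k_5 = rotl(K, (7*5+8) mod 24) = rotl(K, 19) = 0x9B92CA
k_6 = rotl(K, (7*6+8) mod 24) = rotl(K, 2) = 0xC9654D

0xC9654D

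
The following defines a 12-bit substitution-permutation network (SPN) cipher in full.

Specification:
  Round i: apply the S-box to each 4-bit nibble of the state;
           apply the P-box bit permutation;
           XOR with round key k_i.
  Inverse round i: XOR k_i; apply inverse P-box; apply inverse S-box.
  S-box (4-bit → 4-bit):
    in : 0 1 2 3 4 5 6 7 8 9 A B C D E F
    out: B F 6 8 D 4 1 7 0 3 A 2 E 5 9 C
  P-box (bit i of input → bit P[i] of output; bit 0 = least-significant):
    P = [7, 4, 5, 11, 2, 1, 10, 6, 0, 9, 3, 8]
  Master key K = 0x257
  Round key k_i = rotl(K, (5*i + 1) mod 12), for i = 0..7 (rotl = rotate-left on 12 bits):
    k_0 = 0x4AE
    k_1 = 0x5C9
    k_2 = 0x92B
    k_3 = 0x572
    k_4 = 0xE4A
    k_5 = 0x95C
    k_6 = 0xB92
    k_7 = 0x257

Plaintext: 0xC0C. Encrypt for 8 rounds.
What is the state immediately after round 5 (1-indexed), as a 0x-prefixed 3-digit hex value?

0xAE0

s_0 = plaintext = 0xC0C
s_1 = Round(s_0, k_0) = 0xFD0
s_2 = Round(s_1, k_1) = 0x855
s_3 = Round(s_2, k_2) = 0xD0B
s_4 = Round(s_3, k_3) = 0x52D
s_5 = Round(s_4, k_4) = 0xAE0
s_6 = Round(s_5, k_5) = 0x288
s_7 = Round(s_6, k_6) = 0x99A
s_8 = Round(s_7, k_7) = 0x840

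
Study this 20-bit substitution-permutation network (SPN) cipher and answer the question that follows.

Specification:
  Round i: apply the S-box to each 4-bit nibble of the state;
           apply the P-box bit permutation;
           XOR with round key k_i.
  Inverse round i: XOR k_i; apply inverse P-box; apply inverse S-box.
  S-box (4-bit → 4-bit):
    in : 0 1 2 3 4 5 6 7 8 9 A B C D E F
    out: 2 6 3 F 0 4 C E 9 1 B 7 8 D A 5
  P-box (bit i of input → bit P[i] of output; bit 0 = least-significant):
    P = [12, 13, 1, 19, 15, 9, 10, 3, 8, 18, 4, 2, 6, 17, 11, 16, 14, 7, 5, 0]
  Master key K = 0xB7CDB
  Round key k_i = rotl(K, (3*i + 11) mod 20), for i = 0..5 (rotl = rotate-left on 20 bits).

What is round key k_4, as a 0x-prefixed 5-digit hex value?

0xBE6DD

K = 0xB7CDB
k_0 = rotl(K, (3*0+11) mod 20) = rotl(K, 11) = 0x6DDBE
k_1 = rotl(K, (3*1+11) mod 20) = rotl(K, 14) = 0x6EDF3
k_2 = rotl(K, (3*2+11) mod 20) = rotl(K, 17) = 0x76F9B
k_3 = rotl(K, (3*3+11) mod 20) = rotl(K, 0) = 0xB7CDB
k_4 = rotl(K, (3*4+11) mod 20) = rotl(K, 3) = 0xBE6DD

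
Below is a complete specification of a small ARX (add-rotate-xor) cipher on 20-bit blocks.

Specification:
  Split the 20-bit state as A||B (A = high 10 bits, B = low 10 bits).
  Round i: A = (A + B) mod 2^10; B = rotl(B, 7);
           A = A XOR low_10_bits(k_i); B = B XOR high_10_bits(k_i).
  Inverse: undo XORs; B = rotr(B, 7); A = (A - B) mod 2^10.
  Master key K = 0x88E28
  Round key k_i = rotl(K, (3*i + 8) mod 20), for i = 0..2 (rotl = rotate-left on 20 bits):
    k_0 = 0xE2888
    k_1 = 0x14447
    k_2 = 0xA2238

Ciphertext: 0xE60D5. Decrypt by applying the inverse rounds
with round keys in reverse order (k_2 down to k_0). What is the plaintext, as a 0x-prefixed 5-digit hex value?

0x94B3C

s_0 = ciphertext = 0xE60D5
s_1 = InvRound(s_0, k_2) = 0xAD2EC
s_2 = InvRound(s_1, k_1) = 0x419ED
s_3 = InvRound(s_2, k_0) = 0x94B3C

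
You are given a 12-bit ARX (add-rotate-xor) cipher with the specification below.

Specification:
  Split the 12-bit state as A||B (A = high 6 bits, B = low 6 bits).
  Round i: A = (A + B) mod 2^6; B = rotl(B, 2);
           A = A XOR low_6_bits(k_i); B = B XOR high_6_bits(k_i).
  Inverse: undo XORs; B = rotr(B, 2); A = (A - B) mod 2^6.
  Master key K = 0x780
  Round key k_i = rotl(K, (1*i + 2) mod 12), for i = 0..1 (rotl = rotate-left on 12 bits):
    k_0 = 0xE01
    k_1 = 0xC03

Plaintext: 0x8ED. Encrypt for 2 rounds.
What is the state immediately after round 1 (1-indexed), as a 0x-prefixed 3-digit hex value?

s_0 = plaintext = 0x8ED
s_1 = Round(s_0, k_0) = 0x44E
s_2 = Round(s_1, k_1) = 0x708

0x44E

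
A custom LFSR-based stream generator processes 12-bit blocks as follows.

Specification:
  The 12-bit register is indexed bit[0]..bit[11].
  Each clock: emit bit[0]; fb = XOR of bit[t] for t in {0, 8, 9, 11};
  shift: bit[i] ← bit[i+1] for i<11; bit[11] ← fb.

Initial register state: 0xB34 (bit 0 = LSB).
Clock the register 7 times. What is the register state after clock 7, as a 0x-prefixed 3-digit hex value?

0xC36

reg_0 = 0xB34
clock 1: out=0, reg = 0xD9A
clock 2: out=0, reg = 0x6CD
clock 3: out=1, reg = 0x366
clock 4: out=0, reg = 0x1B3
clock 5: out=1, reg = 0x0D9
clock 6: out=1, reg = 0x86C
clock 7: out=0, reg = 0xC36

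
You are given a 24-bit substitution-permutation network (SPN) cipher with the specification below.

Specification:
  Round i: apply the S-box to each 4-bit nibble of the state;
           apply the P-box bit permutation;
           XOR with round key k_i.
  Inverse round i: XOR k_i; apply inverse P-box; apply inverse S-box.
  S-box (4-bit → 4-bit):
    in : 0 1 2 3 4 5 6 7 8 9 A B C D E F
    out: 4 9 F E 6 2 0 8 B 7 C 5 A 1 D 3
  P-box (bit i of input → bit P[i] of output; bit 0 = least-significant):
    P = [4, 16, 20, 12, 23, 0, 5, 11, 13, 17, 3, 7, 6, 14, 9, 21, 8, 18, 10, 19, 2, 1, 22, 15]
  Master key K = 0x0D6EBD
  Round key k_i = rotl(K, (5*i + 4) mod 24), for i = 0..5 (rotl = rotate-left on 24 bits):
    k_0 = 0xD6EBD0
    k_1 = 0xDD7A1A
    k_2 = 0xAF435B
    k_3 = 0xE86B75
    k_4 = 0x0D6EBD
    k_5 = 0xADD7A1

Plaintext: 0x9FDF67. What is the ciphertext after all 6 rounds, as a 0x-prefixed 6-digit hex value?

s_0 = plaintext = 0x9FDF67
s_1 = Round(s_0, k_0) = 0x90DA96
s_2 = Round(s_1, k_1) = 0x1D7EF5
s_3 = Round(s_2, k_2) = 0x0EE2D6
s_4 = Round(s_3, k_3) = 0x024CBD
s_5 = Round(s_4, k_4) = 0xC3290D
s_6 = Round(s_5, k_5) = 0x8331DB

0x8331DB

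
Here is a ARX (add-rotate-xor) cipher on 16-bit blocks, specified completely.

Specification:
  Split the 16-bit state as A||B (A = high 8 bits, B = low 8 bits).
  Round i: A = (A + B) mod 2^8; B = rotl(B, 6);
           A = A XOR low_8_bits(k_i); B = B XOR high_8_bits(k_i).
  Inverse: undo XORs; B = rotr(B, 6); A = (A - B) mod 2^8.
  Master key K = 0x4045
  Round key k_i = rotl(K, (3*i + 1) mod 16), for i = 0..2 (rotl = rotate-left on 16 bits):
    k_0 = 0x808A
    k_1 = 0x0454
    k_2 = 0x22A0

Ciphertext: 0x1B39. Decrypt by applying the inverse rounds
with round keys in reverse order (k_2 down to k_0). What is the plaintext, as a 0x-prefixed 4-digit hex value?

s_0 = ciphertext = 0x1B39
s_1 = InvRound(s_0, k_2) = 0x4F6C
s_2 = InvRound(s_1, k_1) = 0x7AA1
s_3 = InvRound(s_2, k_0) = 0x6C84

0x6C84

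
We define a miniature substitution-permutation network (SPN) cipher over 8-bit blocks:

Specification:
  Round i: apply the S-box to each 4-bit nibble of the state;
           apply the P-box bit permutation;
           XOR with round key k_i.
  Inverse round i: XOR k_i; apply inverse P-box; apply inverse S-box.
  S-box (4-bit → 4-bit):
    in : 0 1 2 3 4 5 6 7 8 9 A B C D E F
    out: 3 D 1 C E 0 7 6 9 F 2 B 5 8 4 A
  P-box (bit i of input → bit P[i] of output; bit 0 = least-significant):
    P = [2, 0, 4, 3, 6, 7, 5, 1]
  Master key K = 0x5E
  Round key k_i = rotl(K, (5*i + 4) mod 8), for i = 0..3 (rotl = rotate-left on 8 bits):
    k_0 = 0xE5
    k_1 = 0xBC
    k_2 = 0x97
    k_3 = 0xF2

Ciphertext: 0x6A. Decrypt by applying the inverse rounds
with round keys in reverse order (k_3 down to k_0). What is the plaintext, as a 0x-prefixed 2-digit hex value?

s_0 = ciphertext = 0x6A
s_1 = InvRound(s_0, k_3) = 0xA3
s_2 = InvRound(s_1, k_2) = 0xEC
s_3 = InvRound(s_2, k_1) = 0x2E
s_4 = InvRound(s_3, k_0) = 0xBF

0xBF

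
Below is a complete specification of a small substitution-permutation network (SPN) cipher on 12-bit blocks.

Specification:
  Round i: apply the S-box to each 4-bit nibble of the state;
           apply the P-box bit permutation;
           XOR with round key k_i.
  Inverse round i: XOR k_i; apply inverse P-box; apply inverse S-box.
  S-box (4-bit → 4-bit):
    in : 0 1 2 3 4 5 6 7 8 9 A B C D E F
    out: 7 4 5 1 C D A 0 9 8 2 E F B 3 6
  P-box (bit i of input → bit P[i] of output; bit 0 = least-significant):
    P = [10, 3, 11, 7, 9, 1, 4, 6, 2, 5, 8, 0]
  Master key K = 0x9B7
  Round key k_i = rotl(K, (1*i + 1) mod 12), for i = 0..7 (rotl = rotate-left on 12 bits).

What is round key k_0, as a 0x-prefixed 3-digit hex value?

K = 0x9B7
k_0 = rotl(K, (1*0+1) mod 12) = rotl(K, 1) = 0x36F

0x36F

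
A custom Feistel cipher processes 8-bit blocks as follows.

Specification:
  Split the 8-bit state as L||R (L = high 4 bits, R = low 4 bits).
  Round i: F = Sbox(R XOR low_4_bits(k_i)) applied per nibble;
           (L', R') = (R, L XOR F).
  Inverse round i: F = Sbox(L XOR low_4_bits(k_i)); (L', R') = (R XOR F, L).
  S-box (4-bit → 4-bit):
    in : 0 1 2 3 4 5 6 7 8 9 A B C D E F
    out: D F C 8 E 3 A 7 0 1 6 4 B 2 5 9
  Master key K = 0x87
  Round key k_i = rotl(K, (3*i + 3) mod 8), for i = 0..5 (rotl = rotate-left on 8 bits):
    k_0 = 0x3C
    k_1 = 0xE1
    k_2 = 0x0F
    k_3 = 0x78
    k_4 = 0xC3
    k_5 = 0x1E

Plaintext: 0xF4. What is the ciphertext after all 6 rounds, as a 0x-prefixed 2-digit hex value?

s_0 = plaintext = 0xF4
s_1 = Round(s_0, k_0) = 0x4F
s_2 = Round(s_1, k_1) = 0xF1
s_3 = Round(s_2, k_2) = 0x1A
s_4 = Round(s_3, k_3) = 0xAD
s_5 = Round(s_4, k_4) = 0xDF
s_6 = Round(s_5, k_5) = 0xF2

0xF2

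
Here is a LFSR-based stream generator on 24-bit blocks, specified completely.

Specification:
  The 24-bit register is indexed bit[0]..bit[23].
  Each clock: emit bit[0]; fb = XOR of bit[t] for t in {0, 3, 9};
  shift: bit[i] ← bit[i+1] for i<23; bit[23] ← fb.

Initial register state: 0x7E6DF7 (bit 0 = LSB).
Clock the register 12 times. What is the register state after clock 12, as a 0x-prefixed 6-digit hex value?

0xF7F7E6

reg_0 = 0x7E6DF7
clock 1: out=1, reg = 0xBF36FB
clock 2: out=1, reg = 0xDF9B7D
clock 3: out=1, reg = 0xEFCDBE
clock 4: out=0, reg = 0xF7E6DF
clock 5: out=1, reg = 0xFBF36F
clock 6: out=1, reg = 0xFDF9B7
clock 7: out=1, reg = 0xFEFCDB
clock 8: out=1, reg = 0x7F7E6D
clock 9: out=1, reg = 0xBFBF36
clock 10: out=0, reg = 0xDFDF9B
clock 11: out=1, reg = 0xEFEFCD
clock 12: out=1, reg = 0xF7F7E6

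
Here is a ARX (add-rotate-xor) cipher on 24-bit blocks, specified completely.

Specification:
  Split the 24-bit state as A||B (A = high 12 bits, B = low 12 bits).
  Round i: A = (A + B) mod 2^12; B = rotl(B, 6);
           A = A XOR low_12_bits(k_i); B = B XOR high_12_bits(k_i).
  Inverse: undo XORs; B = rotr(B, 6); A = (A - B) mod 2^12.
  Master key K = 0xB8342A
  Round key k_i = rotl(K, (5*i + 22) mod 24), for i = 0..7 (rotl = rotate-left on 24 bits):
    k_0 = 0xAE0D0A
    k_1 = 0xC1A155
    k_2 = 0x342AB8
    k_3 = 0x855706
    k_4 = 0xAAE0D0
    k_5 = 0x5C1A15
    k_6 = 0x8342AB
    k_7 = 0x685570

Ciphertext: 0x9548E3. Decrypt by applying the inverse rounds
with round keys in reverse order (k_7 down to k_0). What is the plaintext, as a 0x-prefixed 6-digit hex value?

0x2441C4

s_0 = ciphertext = 0x9548E3
s_1 = InvRound(s_0, k_7) = 0x26B9B9
s_2 = InvRound(s_1, k_6) = 0xD7A346
s_3 = InvRound(s_2, k_5) = 0x5951DA
s_4 = InvRound(s_3, k_4) = 0x818D2D
s_5 = InvRound(s_4, k_3) = 0x109E15
s_6 = InvRound(s_5, k_2) = 0x5BC5F5
s_7 = InvRound(s_6, k_1) = 0x902BE7
s_8 = InvRound(s_7, k_0) = 0x2441C4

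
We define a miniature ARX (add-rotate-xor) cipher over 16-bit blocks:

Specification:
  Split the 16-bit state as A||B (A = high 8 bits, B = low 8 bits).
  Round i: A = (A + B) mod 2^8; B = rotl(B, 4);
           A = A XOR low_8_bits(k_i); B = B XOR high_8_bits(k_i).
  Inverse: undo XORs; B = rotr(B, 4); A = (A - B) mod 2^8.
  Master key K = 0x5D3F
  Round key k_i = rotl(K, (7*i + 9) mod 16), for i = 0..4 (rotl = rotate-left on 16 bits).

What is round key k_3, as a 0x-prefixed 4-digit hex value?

K = 0x5D3F
k_0 = rotl(K, (7*0+9) mod 16) = rotl(K, 9) = 0x7EBA
k_1 = rotl(K, (7*1+9) mod 16) = rotl(K, 0) = 0x5D3F
k_2 = rotl(K, (7*2+9) mod 16) = rotl(K, 7) = 0x9FAE
k_3 = rotl(K, (7*3+9) mod 16) = rotl(K, 14) = 0xD74F

0xD74F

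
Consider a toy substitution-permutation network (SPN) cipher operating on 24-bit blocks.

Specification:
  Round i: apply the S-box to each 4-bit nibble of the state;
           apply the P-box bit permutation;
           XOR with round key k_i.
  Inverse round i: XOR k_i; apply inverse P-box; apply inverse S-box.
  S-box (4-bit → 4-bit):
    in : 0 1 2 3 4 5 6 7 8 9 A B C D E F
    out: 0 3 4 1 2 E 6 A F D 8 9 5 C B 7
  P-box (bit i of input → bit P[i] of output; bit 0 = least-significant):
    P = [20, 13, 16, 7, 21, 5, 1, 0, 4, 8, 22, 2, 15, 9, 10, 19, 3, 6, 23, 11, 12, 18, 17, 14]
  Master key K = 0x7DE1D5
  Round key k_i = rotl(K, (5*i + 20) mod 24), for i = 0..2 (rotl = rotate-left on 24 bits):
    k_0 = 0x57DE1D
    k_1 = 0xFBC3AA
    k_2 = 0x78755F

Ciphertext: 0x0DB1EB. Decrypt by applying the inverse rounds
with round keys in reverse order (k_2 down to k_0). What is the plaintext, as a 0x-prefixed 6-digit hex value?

0x279631

s_0 = ciphertext = 0x0DB1EB
s_1 = InvRound(s_0, k_2) = 0x70C919
s_2 = InvRound(s_1, k_1) = 0x2D735D
s_3 = InvRound(s_2, k_0) = 0x279631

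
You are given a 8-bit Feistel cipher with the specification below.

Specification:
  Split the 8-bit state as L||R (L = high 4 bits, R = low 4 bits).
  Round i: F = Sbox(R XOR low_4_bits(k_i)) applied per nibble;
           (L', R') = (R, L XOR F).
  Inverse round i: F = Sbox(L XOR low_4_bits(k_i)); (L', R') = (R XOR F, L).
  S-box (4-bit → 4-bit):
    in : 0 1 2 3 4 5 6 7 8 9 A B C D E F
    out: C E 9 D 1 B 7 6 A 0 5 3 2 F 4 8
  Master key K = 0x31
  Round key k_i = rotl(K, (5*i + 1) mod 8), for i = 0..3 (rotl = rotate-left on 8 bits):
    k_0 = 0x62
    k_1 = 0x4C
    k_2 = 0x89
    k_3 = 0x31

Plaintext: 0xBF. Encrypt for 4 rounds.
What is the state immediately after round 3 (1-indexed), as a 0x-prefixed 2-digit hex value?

s_0 = plaintext = 0xBF
s_1 = Round(s_0, k_0) = 0xF4
s_2 = Round(s_1, k_1) = 0x45
s_3 = Round(s_2, k_2) = 0x56
s_4 = Round(s_3, k_3) = 0x63

0x56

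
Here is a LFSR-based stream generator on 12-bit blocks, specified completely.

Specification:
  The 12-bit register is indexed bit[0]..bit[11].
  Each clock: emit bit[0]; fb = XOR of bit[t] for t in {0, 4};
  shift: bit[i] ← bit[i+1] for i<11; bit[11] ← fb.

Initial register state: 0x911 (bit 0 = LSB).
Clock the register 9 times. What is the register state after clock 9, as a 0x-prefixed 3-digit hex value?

0xC04

reg_0 = 0x911
clock 1: out=1, reg = 0x488
clock 2: out=0, reg = 0x244
clock 3: out=0, reg = 0x122
clock 4: out=0, reg = 0x091
clock 5: out=1, reg = 0x048
clock 6: out=0, reg = 0x024
clock 7: out=0, reg = 0x012
clock 8: out=0, reg = 0x809
clock 9: out=1, reg = 0xC04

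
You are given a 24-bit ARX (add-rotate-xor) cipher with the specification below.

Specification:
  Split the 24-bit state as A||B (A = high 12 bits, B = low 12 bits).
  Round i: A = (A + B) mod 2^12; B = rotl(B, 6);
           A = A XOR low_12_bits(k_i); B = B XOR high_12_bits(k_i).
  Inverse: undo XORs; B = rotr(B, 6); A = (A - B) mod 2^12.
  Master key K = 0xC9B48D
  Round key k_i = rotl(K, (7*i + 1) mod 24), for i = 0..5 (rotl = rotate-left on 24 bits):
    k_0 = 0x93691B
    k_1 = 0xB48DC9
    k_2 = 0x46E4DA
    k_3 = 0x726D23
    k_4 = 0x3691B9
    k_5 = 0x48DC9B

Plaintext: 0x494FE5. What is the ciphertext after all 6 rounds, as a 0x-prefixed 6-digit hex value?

0xE75B7E

s_0 = plaintext = 0x494FE5
s_1 = Round(s_0, k_0) = 0xD62049
s_2 = Round(s_1, k_1) = 0x062909
s_3 = Round(s_2, k_2) = 0xDB160A
s_4 = Round(s_3, k_3) = 0xE985BE
s_5 = Round(s_4, k_4) = 0x5EFCFF
s_6 = Round(s_5, k_5) = 0xE75B7E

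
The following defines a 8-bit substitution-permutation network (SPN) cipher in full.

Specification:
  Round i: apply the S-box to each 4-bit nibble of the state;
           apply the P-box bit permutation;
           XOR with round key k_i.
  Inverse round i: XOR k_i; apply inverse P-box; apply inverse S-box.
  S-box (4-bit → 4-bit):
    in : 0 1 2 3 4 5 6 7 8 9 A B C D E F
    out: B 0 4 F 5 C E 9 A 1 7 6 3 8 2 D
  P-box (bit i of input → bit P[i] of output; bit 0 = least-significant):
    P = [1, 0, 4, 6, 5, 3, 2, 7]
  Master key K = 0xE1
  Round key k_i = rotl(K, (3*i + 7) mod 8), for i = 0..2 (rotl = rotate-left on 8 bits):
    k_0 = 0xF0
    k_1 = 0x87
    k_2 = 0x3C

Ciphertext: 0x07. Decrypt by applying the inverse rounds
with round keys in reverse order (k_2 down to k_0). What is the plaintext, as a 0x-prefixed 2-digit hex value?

0xED

s_0 = ciphertext = 0x07
s_1 = InvRound(s_0, k_2) = 0xCA
s_2 = InvRound(s_1, k_1) = 0xB8
s_3 = InvRound(s_2, k_0) = 0xED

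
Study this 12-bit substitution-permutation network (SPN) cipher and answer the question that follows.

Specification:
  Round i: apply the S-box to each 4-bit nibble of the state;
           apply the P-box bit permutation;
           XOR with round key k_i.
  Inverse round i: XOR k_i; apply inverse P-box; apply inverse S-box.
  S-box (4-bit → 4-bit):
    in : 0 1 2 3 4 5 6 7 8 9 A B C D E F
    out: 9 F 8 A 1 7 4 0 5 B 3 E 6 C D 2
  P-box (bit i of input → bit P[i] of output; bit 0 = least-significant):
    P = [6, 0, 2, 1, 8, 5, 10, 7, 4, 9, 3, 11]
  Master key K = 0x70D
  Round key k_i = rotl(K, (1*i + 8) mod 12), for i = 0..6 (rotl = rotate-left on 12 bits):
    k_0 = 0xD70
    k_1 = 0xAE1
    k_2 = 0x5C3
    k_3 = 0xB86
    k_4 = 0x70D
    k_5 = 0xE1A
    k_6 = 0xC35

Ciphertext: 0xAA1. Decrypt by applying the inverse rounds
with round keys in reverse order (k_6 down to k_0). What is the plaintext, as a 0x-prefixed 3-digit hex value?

s_0 = ciphertext = 0xAA1
s_1 = InvRound(s_0, k_6) = 0xAD6
s_2 = InvRound(s_1, k_5) = 0x6D8
s_3 = InvRound(s_2, k_4) = 0x405
s_4 = InvRound(s_3, k_3) = 0x3E3
s_5 = InvRound(s_4, k_2) = 0xFC7
s_6 = InvRound(s_5, k_1) = 0x75D
s_7 = InvRound(s_6, k_0) = 0xBFC

0xBFC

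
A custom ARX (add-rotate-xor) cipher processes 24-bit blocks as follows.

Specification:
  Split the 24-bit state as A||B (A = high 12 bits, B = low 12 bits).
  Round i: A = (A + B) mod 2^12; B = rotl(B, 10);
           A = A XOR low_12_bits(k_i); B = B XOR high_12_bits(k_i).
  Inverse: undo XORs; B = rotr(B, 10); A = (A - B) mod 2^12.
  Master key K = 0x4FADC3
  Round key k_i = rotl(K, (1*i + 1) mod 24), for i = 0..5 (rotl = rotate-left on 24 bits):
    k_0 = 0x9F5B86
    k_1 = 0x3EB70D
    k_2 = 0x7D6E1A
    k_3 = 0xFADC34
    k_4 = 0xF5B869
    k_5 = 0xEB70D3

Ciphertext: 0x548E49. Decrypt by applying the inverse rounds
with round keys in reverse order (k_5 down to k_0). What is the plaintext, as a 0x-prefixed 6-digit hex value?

0xC06E28

s_0 = ciphertext = 0x548E49
s_1 = InvRound(s_0, k_5) = 0x1A33F8
s_2 = InvRound(s_1, k_4) = 0x73B28F
s_3 = InvRound(s_2, k_3) = 0x68448B
s_4 = InvRound(s_3, k_2) = 0xB2AD74
s_5 = InvRound(s_4, k_1) = 0x1A8A7F
s_6 = InvRound(s_5, k_0) = 0xC06E28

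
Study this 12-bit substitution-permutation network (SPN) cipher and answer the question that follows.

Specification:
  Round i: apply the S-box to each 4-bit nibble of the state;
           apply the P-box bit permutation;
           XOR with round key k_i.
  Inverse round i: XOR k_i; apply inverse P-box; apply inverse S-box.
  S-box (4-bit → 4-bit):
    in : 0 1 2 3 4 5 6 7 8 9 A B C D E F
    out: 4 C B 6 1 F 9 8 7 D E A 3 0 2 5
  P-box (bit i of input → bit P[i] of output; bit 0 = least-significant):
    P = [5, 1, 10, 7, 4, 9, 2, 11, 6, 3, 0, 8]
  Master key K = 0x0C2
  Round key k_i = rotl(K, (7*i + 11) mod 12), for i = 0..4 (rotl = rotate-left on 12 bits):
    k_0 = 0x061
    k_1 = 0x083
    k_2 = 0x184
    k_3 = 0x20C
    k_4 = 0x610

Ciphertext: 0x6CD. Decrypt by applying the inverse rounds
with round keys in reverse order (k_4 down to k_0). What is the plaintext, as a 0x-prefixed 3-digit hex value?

s_0 = ciphertext = 0x6CD
s_1 = InvRound(s_0, k_4) = 0x8F7
s_2 = InvRound(s_1, k_3) = 0x822
s_3 = InvRound(s_2, k_2) = 0x712
s_4 = InvRound(s_3, k_1) = 0x1C1
s_5 = InvRound(s_4, k_0) = 0x7D6

0x7D6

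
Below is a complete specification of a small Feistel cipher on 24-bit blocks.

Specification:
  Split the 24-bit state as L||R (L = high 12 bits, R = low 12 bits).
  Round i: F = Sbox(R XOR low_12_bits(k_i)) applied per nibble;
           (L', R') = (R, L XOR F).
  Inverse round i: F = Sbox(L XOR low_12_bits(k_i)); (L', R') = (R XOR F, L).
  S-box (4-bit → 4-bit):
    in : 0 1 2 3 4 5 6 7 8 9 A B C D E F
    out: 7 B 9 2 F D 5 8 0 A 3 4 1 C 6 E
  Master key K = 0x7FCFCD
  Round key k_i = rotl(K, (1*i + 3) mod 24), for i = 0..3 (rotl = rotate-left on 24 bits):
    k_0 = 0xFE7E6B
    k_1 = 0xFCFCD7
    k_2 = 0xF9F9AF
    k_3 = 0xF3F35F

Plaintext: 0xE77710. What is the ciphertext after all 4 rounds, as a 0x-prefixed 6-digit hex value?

s_0 = plaintext = 0xE77710
s_1 = Round(s_0, k_0) = 0x7104F3
s_2 = Round(s_1, k_1) = 0x4F378F
s_3 = Round(s_2, k_2) = 0x78F264
s_4 = Round(s_3, k_3) = 0x264CAB

0x264CAB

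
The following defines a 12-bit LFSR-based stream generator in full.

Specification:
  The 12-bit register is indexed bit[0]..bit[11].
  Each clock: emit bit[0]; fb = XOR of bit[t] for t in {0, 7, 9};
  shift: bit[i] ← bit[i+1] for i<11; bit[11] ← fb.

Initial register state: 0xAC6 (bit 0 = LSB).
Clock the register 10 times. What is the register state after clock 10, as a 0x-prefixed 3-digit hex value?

reg_0 = 0xAC6
clock 1: out=0, reg = 0x563
clock 2: out=1, reg = 0xAB1
clock 3: out=1, reg = 0xD58
clock 4: out=0, reg = 0x6AC
clock 5: out=0, reg = 0x356
clock 6: out=0, reg = 0x9AB
clock 7: out=1, reg = 0x4D5
clock 8: out=1, reg = 0x26A
clock 9: out=0, reg = 0x935
clock 10: out=1, reg = 0xC9A

0xC9A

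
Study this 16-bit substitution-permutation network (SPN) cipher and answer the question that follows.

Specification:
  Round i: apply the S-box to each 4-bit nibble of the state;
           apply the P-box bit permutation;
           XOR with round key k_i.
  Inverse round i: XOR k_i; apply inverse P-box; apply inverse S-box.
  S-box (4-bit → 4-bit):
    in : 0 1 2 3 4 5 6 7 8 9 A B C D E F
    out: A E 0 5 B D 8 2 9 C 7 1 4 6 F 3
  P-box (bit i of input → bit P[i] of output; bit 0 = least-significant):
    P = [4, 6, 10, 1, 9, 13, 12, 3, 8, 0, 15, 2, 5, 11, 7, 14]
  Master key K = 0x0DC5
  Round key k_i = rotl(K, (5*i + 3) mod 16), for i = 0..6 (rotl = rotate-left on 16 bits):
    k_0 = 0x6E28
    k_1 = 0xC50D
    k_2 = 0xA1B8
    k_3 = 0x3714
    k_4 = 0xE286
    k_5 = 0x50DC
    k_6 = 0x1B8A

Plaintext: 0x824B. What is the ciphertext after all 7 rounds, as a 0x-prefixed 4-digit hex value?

0x21F7

s_0 = plaintext = 0x824B
s_1 = Round(s_0, k_0) = 0x0C10
s_2 = Round(s_1, k_1) = 0x3D47
s_3 = Round(s_2, k_2) = 0x0351
s_4 = Round(s_3, k_3) = 0xE85E
s_5 = Round(s_4, k_4) = 0xBD78
s_6 = Round(s_5, k_5) = 0xF0EF
s_7 = Round(s_6, k_6) = 0x21F7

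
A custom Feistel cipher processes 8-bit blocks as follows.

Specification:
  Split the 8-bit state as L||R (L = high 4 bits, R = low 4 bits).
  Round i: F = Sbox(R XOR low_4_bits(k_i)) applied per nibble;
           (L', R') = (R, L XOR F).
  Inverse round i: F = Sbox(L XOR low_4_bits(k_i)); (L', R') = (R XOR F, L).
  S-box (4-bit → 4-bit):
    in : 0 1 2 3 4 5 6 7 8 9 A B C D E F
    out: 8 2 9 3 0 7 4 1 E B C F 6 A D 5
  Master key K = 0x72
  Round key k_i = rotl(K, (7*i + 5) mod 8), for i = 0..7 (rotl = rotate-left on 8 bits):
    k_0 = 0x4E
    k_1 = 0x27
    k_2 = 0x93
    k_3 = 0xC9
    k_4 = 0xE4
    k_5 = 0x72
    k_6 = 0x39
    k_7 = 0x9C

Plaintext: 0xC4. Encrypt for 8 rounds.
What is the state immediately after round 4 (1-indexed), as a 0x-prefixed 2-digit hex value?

0x4F

s_0 = plaintext = 0xC4
s_1 = Round(s_0, k_0) = 0x40
s_2 = Round(s_1, k_1) = 0x05
s_3 = Round(s_2, k_2) = 0x54
s_4 = Round(s_3, k_3) = 0x4F
s_5 = Round(s_4, k_4) = 0xFB
s_6 = Round(s_5, k_5) = 0xB4
s_7 = Round(s_6, k_6) = 0x41
s_8 = Round(s_7, k_7) = 0x1E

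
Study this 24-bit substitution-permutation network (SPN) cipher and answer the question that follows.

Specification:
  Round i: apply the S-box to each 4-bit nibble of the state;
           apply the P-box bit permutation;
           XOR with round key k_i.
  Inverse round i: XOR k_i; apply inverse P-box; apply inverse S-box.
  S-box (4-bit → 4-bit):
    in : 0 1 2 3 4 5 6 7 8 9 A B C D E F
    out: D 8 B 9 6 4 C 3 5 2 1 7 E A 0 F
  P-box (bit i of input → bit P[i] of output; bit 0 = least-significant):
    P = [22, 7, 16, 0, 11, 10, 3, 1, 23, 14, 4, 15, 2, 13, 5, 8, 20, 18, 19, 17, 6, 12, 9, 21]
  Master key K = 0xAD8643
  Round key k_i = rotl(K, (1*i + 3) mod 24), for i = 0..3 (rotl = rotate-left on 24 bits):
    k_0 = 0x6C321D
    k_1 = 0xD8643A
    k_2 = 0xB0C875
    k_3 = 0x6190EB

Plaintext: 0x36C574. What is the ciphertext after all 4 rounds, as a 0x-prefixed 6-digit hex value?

s_0 = plaintext = 0x36C574
s_1 = Round(s_0, k_0) = 0x471FED
s_2 = Round(s_1, k_1) = 0x4CB7AB
s_3 = Round(s_2, k_2) = 0x7FB2D1
s_4 = Round(s_3, k_3) = 0xFF648C

0xFF648C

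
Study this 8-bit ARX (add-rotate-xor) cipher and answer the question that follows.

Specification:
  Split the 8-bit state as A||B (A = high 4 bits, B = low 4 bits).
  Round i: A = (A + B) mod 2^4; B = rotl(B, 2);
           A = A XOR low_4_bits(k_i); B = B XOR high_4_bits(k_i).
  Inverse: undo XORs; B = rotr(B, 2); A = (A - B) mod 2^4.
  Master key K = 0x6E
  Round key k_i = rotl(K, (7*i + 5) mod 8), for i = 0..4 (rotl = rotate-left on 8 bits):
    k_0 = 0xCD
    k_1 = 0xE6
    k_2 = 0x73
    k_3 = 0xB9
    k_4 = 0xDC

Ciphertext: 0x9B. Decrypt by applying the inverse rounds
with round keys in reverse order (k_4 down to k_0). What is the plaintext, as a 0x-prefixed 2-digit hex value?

0x62

s_0 = ciphertext = 0x9B
s_1 = InvRound(s_0, k_4) = 0xC9
s_2 = InvRound(s_1, k_3) = 0xD8
s_3 = InvRound(s_2, k_2) = 0xFF
s_4 = InvRound(s_3, k_1) = 0x54
s_5 = InvRound(s_4, k_0) = 0x62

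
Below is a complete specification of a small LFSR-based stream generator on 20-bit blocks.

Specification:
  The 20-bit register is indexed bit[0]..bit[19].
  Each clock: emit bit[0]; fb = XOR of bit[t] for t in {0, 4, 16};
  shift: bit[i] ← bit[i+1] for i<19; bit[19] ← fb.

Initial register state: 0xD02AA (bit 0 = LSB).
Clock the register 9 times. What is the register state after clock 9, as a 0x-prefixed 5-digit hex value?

0xAEE81

reg_0 = 0xD02AA
clock 1: out=0, reg = 0xE8155
clock 2: out=1, reg = 0x740AA
clock 3: out=0, reg = 0xBA055
clock 4: out=1, reg = 0xDD02A
clock 5: out=0, reg = 0xEE815
clock 6: out=1, reg = 0x7740A
clock 7: out=0, reg = 0xBBA05
clock 8: out=1, reg = 0x5DD02
clock 9: out=0, reg = 0xAEE81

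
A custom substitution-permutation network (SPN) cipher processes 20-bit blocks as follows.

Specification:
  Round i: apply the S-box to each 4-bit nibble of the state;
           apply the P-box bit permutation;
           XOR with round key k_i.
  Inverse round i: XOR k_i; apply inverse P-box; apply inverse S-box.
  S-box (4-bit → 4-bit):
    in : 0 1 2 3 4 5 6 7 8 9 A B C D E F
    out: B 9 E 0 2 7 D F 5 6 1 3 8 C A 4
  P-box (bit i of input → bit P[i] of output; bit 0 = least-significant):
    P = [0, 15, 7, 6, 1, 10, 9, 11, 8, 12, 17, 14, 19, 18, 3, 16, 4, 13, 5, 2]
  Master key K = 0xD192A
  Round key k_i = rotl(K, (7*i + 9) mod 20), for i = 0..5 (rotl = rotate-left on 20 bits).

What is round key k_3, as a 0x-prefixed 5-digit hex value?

0x4AB46

K = 0xD192A
k_0 = rotl(K, (7*0+9) mod 20) = rotl(K, 9) = 0x255A3
k_1 = rotl(K, (7*1+9) mod 20) = rotl(K, 16) = 0xAD192
k_2 = rotl(K, (7*2+9) mod 20) = rotl(K, 3) = 0x8C956
k_3 = rotl(K, (7*3+9) mod 20) = rotl(K, 10) = 0x4AB46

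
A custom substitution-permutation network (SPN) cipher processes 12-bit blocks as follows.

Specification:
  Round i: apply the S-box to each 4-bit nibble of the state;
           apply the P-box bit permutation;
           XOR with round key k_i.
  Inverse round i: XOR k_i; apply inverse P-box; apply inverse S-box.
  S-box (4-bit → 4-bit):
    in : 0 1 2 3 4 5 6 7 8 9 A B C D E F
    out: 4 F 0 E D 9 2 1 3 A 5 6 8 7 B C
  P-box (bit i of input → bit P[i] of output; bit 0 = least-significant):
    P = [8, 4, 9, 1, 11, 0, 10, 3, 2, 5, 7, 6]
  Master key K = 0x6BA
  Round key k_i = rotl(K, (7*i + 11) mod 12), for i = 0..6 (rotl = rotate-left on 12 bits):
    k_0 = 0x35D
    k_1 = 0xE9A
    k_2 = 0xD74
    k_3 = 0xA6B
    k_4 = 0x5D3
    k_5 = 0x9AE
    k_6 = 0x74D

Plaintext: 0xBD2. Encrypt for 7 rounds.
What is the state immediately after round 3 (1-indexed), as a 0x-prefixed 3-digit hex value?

0x7F8

s_0 = plaintext = 0xBD2
s_1 = Round(s_0, k_0) = 0xFFC
s_2 = Round(s_1, k_1) = 0xA50
s_3 = Round(s_2, k_2) = 0x7F8
s_4 = Round(s_3, k_3) = 0xF77
s_5 = Round(s_4, k_4) = 0xC13
s_6 = Round(s_5, k_5) = 0x7F5
s_7 = Round(s_6, k_6) = 0x243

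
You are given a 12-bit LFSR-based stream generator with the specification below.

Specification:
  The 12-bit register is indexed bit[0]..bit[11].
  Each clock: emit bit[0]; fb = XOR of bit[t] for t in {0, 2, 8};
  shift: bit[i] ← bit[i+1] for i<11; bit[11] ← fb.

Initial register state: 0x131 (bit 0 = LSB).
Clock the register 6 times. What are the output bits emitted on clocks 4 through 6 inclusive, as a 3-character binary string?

reg_0 = 0x131
clock 1: out=1, reg = 0x098
clock 2: out=0, reg = 0x04C
clock 3: out=0, reg = 0x826
clock 4: out=0, reg = 0xC13
clock 5: out=1, reg = 0xE09
clock 6: out=1, reg = 0xF04

011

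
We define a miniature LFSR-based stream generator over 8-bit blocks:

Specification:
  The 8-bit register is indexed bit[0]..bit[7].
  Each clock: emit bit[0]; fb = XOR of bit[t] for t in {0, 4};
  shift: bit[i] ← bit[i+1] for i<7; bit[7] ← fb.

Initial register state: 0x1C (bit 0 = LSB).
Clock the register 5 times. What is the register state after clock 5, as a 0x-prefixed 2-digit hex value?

reg_0 = 0x1C
clock 1: out=0, reg = 0x8E
clock 2: out=0, reg = 0x47
clock 3: out=1, reg = 0xA3
clock 4: out=1, reg = 0xD1
clock 5: out=1, reg = 0x68

0x68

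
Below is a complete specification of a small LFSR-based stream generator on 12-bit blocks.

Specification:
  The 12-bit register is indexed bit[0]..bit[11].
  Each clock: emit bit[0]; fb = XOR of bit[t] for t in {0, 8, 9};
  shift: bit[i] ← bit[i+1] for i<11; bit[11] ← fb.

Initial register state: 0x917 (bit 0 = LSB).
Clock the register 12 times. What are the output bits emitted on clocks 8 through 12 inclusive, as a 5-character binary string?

reg_0 = 0x917
clock 1: out=1, reg = 0x48B
clock 2: out=1, reg = 0xA45
clock 3: out=1, reg = 0x522
clock 4: out=0, reg = 0xA91
clock 5: out=1, reg = 0x548
clock 6: out=0, reg = 0xAA4
clock 7: out=0, reg = 0xD52
clock 8: out=0, reg = 0xEA9
clock 9: out=1, reg = 0x754
clock 10: out=0, reg = 0x3AA
clock 11: out=0, reg = 0x1D5
clock 12: out=1, reg = 0x0EA

01001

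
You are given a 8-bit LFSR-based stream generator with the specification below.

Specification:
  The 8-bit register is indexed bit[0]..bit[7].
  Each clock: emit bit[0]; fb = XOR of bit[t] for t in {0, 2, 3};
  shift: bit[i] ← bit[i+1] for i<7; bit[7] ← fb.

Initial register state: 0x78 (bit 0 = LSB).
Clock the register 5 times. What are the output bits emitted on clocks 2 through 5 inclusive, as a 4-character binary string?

reg_0 = 0x78
clock 1: out=0, reg = 0xBC
clock 2: out=0, reg = 0x5E
clock 3: out=0, reg = 0x2F
clock 4: out=1, reg = 0x97
clock 5: out=1, reg = 0x4B

0011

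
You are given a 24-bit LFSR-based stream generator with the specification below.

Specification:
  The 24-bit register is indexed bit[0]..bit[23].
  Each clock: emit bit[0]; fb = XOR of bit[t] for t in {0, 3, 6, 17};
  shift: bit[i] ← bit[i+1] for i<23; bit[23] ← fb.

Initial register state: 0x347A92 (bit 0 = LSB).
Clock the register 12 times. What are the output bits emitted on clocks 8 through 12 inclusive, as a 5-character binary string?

reg_0 = 0x347A92
clock 1: out=0, reg = 0x1A3D49
clock 2: out=1, reg = 0x0D1EA4
clock 3: out=0, reg = 0x068F52
clock 4: out=0, reg = 0x0347A9
clock 5: out=1, reg = 0x81A3D4
clock 6: out=0, reg = 0xC0D1EA
clock 7: out=0, reg = 0x6068F5
clock 8: out=1, reg = 0x30347A
clock 9: out=0, reg = 0x181A3D
clock 10: out=1, reg = 0x0C0D1E
clock 11: out=0, reg = 0x86068F
clock 12: out=1, reg = 0xC30347

10101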